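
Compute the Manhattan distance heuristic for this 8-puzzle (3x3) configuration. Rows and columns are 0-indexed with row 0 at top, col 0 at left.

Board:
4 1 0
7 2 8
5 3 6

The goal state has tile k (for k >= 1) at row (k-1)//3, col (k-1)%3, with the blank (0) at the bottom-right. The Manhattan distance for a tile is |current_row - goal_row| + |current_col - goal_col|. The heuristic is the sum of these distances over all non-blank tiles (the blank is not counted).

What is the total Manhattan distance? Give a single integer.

Tile 4: at (0,0), goal (1,0), distance |0-1|+|0-0| = 1
Tile 1: at (0,1), goal (0,0), distance |0-0|+|1-0| = 1
Tile 7: at (1,0), goal (2,0), distance |1-2|+|0-0| = 1
Tile 2: at (1,1), goal (0,1), distance |1-0|+|1-1| = 1
Tile 8: at (1,2), goal (2,1), distance |1-2|+|2-1| = 2
Tile 5: at (2,0), goal (1,1), distance |2-1|+|0-1| = 2
Tile 3: at (2,1), goal (0,2), distance |2-0|+|1-2| = 3
Tile 6: at (2,2), goal (1,2), distance |2-1|+|2-2| = 1
Sum: 1 + 1 + 1 + 1 + 2 + 2 + 3 + 1 = 12

Answer: 12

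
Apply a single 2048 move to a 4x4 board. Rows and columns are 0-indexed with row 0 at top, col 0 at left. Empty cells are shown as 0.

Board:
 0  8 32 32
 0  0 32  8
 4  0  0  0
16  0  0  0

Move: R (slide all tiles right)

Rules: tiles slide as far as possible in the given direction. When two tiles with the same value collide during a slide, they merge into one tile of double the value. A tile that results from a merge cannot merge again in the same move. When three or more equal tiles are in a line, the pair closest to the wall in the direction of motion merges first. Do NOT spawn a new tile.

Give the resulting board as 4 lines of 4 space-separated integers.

Slide right:
row 0: [0, 8, 32, 32] -> [0, 0, 8, 64]
row 1: [0, 0, 32, 8] -> [0, 0, 32, 8]
row 2: [4, 0, 0, 0] -> [0, 0, 0, 4]
row 3: [16, 0, 0, 0] -> [0, 0, 0, 16]

Answer:  0  0  8 64
 0  0 32  8
 0  0  0  4
 0  0  0 16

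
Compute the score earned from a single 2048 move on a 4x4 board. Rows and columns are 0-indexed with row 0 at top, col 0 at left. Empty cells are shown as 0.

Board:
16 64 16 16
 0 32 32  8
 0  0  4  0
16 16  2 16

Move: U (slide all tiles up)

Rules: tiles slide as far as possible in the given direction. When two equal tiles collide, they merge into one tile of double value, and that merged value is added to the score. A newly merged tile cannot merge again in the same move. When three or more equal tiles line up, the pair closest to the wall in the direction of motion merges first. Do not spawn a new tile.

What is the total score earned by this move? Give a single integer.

Answer: 32

Derivation:
Slide up:
col 0: [16, 0, 0, 16] -> [32, 0, 0, 0]  score +32 (running 32)
col 1: [64, 32, 0, 16] -> [64, 32, 16, 0]  score +0 (running 32)
col 2: [16, 32, 4, 2] -> [16, 32, 4, 2]  score +0 (running 32)
col 3: [16, 8, 0, 16] -> [16, 8, 16, 0]  score +0 (running 32)
Board after move:
32 64 16 16
 0 32 32  8
 0 16  4 16
 0  0  2  0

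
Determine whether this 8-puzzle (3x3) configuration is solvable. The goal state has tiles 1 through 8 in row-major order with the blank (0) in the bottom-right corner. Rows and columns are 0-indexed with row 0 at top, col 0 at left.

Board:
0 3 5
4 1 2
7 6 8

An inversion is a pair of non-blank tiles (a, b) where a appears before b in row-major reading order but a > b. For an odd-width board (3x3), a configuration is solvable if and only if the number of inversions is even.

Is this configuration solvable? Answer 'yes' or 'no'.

Answer: yes

Derivation:
Inversions (pairs i<j in row-major order where tile[i] > tile[j] > 0): 8
8 is even, so the puzzle is solvable.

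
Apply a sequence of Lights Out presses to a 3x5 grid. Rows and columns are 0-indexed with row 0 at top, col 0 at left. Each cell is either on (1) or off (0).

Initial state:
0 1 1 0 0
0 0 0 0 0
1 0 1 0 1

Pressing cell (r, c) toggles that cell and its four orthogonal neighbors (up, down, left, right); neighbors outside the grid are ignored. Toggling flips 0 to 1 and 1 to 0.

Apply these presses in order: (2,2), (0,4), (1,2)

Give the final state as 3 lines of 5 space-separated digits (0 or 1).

Answer: 0 1 0 1 1
0 1 0 1 1
1 1 1 1 1

Derivation:
After press 1 at (2,2):
0 1 1 0 0
0 0 1 0 0
1 1 0 1 1

After press 2 at (0,4):
0 1 1 1 1
0 0 1 0 1
1 1 0 1 1

After press 3 at (1,2):
0 1 0 1 1
0 1 0 1 1
1 1 1 1 1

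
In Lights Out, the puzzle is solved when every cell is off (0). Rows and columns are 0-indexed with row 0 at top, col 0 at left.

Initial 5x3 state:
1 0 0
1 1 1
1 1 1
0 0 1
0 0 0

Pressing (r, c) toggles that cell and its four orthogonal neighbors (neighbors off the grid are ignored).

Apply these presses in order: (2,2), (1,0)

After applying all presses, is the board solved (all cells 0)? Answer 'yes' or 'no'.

After press 1 at (2,2):
1 0 0
1 1 0
1 0 0
0 0 0
0 0 0

After press 2 at (1,0):
0 0 0
0 0 0
0 0 0
0 0 0
0 0 0

Lights still on: 0

Answer: yes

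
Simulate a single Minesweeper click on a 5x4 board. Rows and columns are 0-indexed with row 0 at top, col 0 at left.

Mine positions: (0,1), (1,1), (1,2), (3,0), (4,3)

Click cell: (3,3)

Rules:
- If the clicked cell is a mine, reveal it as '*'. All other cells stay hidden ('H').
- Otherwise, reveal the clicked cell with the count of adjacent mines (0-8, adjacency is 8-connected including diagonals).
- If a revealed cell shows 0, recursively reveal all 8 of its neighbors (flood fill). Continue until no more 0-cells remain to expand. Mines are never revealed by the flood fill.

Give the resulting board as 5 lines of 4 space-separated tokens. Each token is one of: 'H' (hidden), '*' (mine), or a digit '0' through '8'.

H H H H
H H H H
H H H H
H H H 1
H H H H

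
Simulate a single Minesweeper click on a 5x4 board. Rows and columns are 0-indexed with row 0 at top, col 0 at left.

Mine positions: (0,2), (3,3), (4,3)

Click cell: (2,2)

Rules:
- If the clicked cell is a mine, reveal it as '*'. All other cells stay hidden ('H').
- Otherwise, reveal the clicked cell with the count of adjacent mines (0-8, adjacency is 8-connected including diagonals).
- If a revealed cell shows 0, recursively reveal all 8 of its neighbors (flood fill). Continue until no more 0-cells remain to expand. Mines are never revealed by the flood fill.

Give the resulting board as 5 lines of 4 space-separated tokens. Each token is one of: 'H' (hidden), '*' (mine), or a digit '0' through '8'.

H H H H
H H H H
H H 1 H
H H H H
H H H H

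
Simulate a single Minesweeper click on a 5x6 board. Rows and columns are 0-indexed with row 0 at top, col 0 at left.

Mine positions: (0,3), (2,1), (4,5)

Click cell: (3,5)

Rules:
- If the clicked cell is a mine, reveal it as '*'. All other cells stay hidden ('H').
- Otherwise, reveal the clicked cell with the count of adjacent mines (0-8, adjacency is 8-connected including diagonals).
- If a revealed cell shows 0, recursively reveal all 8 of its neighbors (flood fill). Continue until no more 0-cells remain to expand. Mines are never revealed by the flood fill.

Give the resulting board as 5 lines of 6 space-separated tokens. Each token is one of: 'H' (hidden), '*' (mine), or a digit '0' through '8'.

H H H H H H
H H H H H H
H H H H H H
H H H H H 1
H H H H H H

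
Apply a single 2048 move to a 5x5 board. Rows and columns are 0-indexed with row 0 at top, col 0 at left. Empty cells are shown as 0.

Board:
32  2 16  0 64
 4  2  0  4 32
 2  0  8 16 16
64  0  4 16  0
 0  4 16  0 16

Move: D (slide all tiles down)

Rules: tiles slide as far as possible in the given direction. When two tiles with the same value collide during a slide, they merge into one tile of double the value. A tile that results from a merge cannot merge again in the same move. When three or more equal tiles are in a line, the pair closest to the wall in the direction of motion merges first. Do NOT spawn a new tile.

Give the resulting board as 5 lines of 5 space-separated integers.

Answer:  0  0  0  0  0
32  0 16  0  0
 4  0  8  0 64
 2  4  4  4 32
64  4 16 32 32

Derivation:
Slide down:
col 0: [32, 4, 2, 64, 0] -> [0, 32, 4, 2, 64]
col 1: [2, 2, 0, 0, 4] -> [0, 0, 0, 4, 4]
col 2: [16, 0, 8, 4, 16] -> [0, 16, 8, 4, 16]
col 3: [0, 4, 16, 16, 0] -> [0, 0, 0, 4, 32]
col 4: [64, 32, 16, 0, 16] -> [0, 0, 64, 32, 32]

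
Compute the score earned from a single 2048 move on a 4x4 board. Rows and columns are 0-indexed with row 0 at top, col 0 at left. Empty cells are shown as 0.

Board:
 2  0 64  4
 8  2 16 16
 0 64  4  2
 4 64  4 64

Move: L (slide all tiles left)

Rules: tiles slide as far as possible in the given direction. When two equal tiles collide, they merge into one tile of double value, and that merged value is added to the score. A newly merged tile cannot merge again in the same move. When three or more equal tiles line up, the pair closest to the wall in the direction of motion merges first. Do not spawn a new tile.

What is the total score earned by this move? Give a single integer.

Slide left:
row 0: [2, 0, 64, 4] -> [2, 64, 4, 0]  score +0 (running 0)
row 1: [8, 2, 16, 16] -> [8, 2, 32, 0]  score +32 (running 32)
row 2: [0, 64, 4, 2] -> [64, 4, 2, 0]  score +0 (running 32)
row 3: [4, 64, 4, 64] -> [4, 64, 4, 64]  score +0 (running 32)
Board after move:
 2 64  4  0
 8  2 32  0
64  4  2  0
 4 64  4 64

Answer: 32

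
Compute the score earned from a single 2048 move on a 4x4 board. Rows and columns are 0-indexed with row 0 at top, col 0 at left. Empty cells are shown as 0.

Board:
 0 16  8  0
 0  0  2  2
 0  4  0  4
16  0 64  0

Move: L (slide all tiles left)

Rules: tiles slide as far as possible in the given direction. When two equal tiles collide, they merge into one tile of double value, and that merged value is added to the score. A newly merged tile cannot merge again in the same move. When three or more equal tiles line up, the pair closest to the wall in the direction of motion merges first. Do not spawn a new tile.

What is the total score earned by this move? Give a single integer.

Answer: 12

Derivation:
Slide left:
row 0: [0, 16, 8, 0] -> [16, 8, 0, 0]  score +0 (running 0)
row 1: [0, 0, 2, 2] -> [4, 0, 0, 0]  score +4 (running 4)
row 2: [0, 4, 0, 4] -> [8, 0, 0, 0]  score +8 (running 12)
row 3: [16, 0, 64, 0] -> [16, 64, 0, 0]  score +0 (running 12)
Board after move:
16  8  0  0
 4  0  0  0
 8  0  0  0
16 64  0  0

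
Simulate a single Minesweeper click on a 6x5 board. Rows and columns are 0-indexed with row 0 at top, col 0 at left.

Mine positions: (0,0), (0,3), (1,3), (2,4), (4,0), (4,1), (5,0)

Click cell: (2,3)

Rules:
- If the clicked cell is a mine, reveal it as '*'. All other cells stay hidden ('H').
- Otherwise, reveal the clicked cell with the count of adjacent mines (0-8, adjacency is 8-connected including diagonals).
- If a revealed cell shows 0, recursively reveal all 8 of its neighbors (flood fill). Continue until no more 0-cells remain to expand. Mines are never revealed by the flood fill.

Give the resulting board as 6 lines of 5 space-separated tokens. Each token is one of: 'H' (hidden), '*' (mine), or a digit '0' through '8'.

H H H H H
H H H H H
H H H 2 H
H H H H H
H H H H H
H H H H H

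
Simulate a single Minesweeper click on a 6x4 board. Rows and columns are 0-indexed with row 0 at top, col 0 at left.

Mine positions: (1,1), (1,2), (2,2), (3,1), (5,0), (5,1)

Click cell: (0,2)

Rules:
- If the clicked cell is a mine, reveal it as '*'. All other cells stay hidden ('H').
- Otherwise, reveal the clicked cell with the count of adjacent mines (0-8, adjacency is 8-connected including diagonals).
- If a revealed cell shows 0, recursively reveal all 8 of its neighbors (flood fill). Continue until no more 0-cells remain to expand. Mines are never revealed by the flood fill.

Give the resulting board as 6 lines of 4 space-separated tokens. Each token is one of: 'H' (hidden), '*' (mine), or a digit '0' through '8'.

H H 2 H
H H H H
H H H H
H H H H
H H H H
H H H H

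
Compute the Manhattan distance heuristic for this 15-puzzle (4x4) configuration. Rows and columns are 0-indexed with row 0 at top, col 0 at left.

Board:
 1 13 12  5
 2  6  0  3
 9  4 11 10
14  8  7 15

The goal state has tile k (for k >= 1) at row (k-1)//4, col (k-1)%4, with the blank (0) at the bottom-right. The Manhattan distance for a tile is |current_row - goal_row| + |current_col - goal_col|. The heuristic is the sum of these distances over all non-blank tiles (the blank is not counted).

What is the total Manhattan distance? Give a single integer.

Tile 1: (0,0)->(0,0) = 0
Tile 13: (0,1)->(3,0) = 4
Tile 12: (0,2)->(2,3) = 3
Tile 5: (0,3)->(1,0) = 4
Tile 2: (1,0)->(0,1) = 2
Tile 6: (1,1)->(1,1) = 0
Tile 3: (1,3)->(0,2) = 2
Tile 9: (2,0)->(2,0) = 0
Tile 4: (2,1)->(0,3) = 4
Tile 11: (2,2)->(2,2) = 0
Tile 10: (2,3)->(2,1) = 2
Tile 14: (3,0)->(3,1) = 1
Tile 8: (3,1)->(1,3) = 4
Tile 7: (3,2)->(1,2) = 2
Tile 15: (3,3)->(3,2) = 1
Sum: 0 + 4 + 3 + 4 + 2 + 0 + 2 + 0 + 4 + 0 + 2 + 1 + 4 + 2 + 1 = 29

Answer: 29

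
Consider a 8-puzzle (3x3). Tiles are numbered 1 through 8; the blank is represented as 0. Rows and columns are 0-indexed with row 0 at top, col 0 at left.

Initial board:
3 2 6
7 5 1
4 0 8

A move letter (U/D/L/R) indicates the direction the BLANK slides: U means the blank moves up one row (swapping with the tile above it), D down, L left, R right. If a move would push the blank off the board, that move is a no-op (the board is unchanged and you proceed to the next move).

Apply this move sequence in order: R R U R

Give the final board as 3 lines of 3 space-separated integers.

Answer: 3 2 6
7 5 0
4 8 1

Derivation:
After move 1 (R):
3 2 6
7 5 1
4 8 0

After move 2 (R):
3 2 6
7 5 1
4 8 0

After move 3 (U):
3 2 6
7 5 0
4 8 1

After move 4 (R):
3 2 6
7 5 0
4 8 1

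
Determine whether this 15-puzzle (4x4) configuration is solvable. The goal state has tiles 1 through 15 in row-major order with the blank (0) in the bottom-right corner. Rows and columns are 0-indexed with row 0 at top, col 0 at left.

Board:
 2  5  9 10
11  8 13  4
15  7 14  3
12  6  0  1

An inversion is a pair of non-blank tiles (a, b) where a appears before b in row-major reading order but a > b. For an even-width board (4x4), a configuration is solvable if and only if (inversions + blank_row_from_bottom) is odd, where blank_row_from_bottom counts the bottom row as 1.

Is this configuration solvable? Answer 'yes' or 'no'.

Inversions: 52
Blank is in row 3 (0-indexed from top), which is row 1 counting from the bottom (bottom = 1).
52 + 1 = 53, which is odd, so the puzzle is solvable.

Answer: yes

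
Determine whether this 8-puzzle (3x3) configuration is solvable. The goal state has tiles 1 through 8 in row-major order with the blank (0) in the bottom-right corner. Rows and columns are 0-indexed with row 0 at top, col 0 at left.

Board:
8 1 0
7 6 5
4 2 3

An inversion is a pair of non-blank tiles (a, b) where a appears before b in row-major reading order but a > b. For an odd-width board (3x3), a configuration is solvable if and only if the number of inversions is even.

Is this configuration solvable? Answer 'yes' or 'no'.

Inversions (pairs i<j in row-major order where tile[i] > tile[j] > 0): 21
21 is odd, so the puzzle is not solvable.

Answer: no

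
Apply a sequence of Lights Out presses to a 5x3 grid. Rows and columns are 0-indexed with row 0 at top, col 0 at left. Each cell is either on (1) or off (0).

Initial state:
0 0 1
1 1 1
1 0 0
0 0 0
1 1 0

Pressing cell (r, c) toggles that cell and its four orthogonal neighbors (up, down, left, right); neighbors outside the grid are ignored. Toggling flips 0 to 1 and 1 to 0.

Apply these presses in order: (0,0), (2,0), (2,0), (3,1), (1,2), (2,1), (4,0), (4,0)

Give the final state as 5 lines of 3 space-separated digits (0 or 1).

After press 1 at (0,0):
1 1 1
0 1 1
1 0 0
0 0 0
1 1 0

After press 2 at (2,0):
1 1 1
1 1 1
0 1 0
1 0 0
1 1 0

After press 3 at (2,0):
1 1 1
0 1 1
1 0 0
0 0 0
1 1 0

After press 4 at (3,1):
1 1 1
0 1 1
1 1 0
1 1 1
1 0 0

After press 5 at (1,2):
1 1 0
0 0 0
1 1 1
1 1 1
1 0 0

After press 6 at (2,1):
1 1 0
0 1 0
0 0 0
1 0 1
1 0 0

After press 7 at (4,0):
1 1 0
0 1 0
0 0 0
0 0 1
0 1 0

After press 8 at (4,0):
1 1 0
0 1 0
0 0 0
1 0 1
1 0 0

Answer: 1 1 0
0 1 0
0 0 0
1 0 1
1 0 0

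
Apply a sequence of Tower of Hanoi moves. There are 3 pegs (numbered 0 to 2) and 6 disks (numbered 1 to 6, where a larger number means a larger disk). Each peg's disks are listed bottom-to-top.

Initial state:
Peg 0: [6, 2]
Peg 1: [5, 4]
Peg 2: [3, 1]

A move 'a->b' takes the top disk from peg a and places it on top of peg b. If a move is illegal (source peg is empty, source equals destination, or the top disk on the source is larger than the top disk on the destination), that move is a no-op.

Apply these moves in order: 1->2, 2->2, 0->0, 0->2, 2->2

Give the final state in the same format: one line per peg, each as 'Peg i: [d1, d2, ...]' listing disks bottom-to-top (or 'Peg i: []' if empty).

After move 1 (1->2):
Peg 0: [6, 2]
Peg 1: [5, 4]
Peg 2: [3, 1]

After move 2 (2->2):
Peg 0: [6, 2]
Peg 1: [5, 4]
Peg 2: [3, 1]

After move 3 (0->0):
Peg 0: [6, 2]
Peg 1: [5, 4]
Peg 2: [3, 1]

After move 4 (0->2):
Peg 0: [6, 2]
Peg 1: [5, 4]
Peg 2: [3, 1]

After move 5 (2->2):
Peg 0: [6, 2]
Peg 1: [5, 4]
Peg 2: [3, 1]

Answer: Peg 0: [6, 2]
Peg 1: [5, 4]
Peg 2: [3, 1]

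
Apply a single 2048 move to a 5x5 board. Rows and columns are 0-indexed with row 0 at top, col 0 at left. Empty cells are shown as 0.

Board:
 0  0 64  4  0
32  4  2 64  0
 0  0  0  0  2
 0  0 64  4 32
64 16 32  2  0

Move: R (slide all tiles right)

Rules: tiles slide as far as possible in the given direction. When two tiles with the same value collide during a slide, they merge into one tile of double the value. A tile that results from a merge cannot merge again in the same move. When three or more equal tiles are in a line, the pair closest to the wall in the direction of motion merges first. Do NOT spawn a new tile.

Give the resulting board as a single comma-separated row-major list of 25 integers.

Answer: 0, 0, 0, 64, 4, 0, 32, 4, 2, 64, 0, 0, 0, 0, 2, 0, 0, 64, 4, 32, 0, 64, 16, 32, 2

Derivation:
Slide right:
row 0: [0, 0, 64, 4, 0] -> [0, 0, 0, 64, 4]
row 1: [32, 4, 2, 64, 0] -> [0, 32, 4, 2, 64]
row 2: [0, 0, 0, 0, 2] -> [0, 0, 0, 0, 2]
row 3: [0, 0, 64, 4, 32] -> [0, 0, 64, 4, 32]
row 4: [64, 16, 32, 2, 0] -> [0, 64, 16, 32, 2]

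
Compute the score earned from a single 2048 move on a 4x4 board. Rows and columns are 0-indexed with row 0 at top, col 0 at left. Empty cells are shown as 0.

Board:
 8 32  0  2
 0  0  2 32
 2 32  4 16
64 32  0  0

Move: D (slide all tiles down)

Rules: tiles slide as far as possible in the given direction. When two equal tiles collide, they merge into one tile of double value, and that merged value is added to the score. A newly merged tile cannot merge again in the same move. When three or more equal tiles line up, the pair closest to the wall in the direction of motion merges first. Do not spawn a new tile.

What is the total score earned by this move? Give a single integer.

Answer: 64

Derivation:
Slide down:
col 0: [8, 0, 2, 64] -> [0, 8, 2, 64]  score +0 (running 0)
col 1: [32, 0, 32, 32] -> [0, 0, 32, 64]  score +64 (running 64)
col 2: [0, 2, 4, 0] -> [0, 0, 2, 4]  score +0 (running 64)
col 3: [2, 32, 16, 0] -> [0, 2, 32, 16]  score +0 (running 64)
Board after move:
 0  0  0  0
 8  0  0  2
 2 32  2 32
64 64  4 16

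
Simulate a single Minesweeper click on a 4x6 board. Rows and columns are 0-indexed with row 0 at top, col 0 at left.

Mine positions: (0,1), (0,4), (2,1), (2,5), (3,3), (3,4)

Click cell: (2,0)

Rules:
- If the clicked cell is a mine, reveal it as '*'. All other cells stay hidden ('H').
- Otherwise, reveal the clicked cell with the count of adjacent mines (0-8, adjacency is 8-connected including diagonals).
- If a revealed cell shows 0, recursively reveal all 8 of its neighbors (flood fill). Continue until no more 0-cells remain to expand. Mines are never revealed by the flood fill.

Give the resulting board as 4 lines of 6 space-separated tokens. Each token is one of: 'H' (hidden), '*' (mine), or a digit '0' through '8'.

H H H H H H
H H H H H H
1 H H H H H
H H H H H H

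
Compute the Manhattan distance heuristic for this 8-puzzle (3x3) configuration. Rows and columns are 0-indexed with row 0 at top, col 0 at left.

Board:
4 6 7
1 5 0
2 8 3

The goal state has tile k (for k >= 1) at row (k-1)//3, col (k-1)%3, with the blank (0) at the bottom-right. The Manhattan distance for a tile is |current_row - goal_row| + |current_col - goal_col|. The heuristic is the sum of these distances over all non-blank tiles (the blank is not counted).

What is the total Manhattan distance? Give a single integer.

Answer: 13

Derivation:
Tile 4: (0,0)->(1,0) = 1
Tile 6: (0,1)->(1,2) = 2
Tile 7: (0,2)->(2,0) = 4
Tile 1: (1,0)->(0,0) = 1
Tile 5: (1,1)->(1,1) = 0
Tile 2: (2,0)->(0,1) = 3
Tile 8: (2,1)->(2,1) = 0
Tile 3: (2,2)->(0,2) = 2
Sum: 1 + 2 + 4 + 1 + 0 + 3 + 0 + 2 = 13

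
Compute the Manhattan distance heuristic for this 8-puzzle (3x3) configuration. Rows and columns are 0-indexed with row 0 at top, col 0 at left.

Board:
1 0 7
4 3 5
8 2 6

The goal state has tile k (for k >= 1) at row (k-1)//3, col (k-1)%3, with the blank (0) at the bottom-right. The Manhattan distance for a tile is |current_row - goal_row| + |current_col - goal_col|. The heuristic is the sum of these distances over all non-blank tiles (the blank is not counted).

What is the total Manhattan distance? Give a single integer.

Answer: 11

Derivation:
Tile 1: at (0,0), goal (0,0), distance |0-0|+|0-0| = 0
Tile 7: at (0,2), goal (2,0), distance |0-2|+|2-0| = 4
Tile 4: at (1,0), goal (1,0), distance |1-1|+|0-0| = 0
Tile 3: at (1,1), goal (0,2), distance |1-0|+|1-2| = 2
Tile 5: at (1,2), goal (1,1), distance |1-1|+|2-1| = 1
Tile 8: at (2,0), goal (2,1), distance |2-2|+|0-1| = 1
Tile 2: at (2,1), goal (0,1), distance |2-0|+|1-1| = 2
Tile 6: at (2,2), goal (1,2), distance |2-1|+|2-2| = 1
Sum: 0 + 4 + 0 + 2 + 1 + 1 + 2 + 1 = 11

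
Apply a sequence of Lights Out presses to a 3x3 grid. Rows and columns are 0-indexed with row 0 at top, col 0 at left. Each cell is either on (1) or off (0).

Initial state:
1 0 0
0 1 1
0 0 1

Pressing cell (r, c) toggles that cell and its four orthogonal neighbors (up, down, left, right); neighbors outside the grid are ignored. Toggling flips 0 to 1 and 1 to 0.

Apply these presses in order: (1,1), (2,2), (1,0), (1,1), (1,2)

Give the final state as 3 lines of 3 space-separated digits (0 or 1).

After press 1 at (1,1):
1 1 0
1 0 0
0 1 1

After press 2 at (2,2):
1 1 0
1 0 1
0 0 0

After press 3 at (1,0):
0 1 0
0 1 1
1 0 0

After press 4 at (1,1):
0 0 0
1 0 0
1 1 0

After press 5 at (1,2):
0 0 1
1 1 1
1 1 1

Answer: 0 0 1
1 1 1
1 1 1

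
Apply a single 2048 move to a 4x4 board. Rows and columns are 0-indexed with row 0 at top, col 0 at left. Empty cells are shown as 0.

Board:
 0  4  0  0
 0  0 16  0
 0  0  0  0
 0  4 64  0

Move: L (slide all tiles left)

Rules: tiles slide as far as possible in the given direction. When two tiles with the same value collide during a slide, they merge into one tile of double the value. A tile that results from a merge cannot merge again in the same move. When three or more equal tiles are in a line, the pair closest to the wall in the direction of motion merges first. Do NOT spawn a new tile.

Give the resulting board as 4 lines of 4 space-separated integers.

Slide left:
row 0: [0, 4, 0, 0] -> [4, 0, 0, 0]
row 1: [0, 0, 16, 0] -> [16, 0, 0, 0]
row 2: [0, 0, 0, 0] -> [0, 0, 0, 0]
row 3: [0, 4, 64, 0] -> [4, 64, 0, 0]

Answer:  4  0  0  0
16  0  0  0
 0  0  0  0
 4 64  0  0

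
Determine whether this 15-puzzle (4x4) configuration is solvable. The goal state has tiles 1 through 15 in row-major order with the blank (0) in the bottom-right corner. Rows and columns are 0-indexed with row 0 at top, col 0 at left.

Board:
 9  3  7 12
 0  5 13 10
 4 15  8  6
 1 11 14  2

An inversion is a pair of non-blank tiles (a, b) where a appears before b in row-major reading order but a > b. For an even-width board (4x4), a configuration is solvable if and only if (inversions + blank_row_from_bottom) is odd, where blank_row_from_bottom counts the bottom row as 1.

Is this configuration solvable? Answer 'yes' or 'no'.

Answer: no

Derivation:
Inversions: 53
Blank is in row 1 (0-indexed from top), which is row 3 counting from the bottom (bottom = 1).
53 + 3 = 56, which is even, so the puzzle is not solvable.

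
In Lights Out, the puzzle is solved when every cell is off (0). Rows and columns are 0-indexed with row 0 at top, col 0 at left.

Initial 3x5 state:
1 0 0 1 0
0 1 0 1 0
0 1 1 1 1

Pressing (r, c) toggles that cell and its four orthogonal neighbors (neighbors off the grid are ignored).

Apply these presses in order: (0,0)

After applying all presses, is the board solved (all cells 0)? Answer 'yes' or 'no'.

After press 1 at (0,0):
0 1 0 1 0
1 1 0 1 0
0 1 1 1 1

Lights still on: 9

Answer: no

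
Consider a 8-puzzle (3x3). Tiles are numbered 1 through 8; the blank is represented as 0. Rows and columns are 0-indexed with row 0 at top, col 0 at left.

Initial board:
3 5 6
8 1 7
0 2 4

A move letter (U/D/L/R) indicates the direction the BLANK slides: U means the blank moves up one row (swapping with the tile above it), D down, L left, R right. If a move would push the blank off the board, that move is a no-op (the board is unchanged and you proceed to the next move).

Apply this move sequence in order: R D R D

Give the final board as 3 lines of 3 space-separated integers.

Answer: 3 5 6
8 1 7
2 4 0

Derivation:
After move 1 (R):
3 5 6
8 1 7
2 0 4

After move 2 (D):
3 5 6
8 1 7
2 0 4

After move 3 (R):
3 5 6
8 1 7
2 4 0

After move 4 (D):
3 5 6
8 1 7
2 4 0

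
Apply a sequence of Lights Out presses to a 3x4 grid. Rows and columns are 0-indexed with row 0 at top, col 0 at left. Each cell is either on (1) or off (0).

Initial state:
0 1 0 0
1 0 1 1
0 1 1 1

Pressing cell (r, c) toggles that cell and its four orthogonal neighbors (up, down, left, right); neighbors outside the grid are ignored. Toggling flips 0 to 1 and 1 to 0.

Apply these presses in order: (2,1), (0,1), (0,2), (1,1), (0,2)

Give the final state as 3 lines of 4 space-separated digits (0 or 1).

Answer: 1 1 1 0
0 1 0 1
1 1 0 1

Derivation:
After press 1 at (2,1):
0 1 0 0
1 1 1 1
1 0 0 1

After press 2 at (0,1):
1 0 1 0
1 0 1 1
1 0 0 1

After press 3 at (0,2):
1 1 0 1
1 0 0 1
1 0 0 1

After press 4 at (1,1):
1 0 0 1
0 1 1 1
1 1 0 1

After press 5 at (0,2):
1 1 1 0
0 1 0 1
1 1 0 1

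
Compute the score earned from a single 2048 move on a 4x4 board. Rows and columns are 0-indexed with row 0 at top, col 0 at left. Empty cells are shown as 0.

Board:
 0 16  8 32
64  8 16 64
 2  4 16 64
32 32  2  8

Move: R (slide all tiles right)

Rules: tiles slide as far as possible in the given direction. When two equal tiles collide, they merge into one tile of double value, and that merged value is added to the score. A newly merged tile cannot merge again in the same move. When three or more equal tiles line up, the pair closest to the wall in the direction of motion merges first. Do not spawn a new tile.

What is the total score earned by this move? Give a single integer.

Answer: 64

Derivation:
Slide right:
row 0: [0, 16, 8, 32] -> [0, 16, 8, 32]  score +0 (running 0)
row 1: [64, 8, 16, 64] -> [64, 8, 16, 64]  score +0 (running 0)
row 2: [2, 4, 16, 64] -> [2, 4, 16, 64]  score +0 (running 0)
row 3: [32, 32, 2, 8] -> [0, 64, 2, 8]  score +64 (running 64)
Board after move:
 0 16  8 32
64  8 16 64
 2  4 16 64
 0 64  2  8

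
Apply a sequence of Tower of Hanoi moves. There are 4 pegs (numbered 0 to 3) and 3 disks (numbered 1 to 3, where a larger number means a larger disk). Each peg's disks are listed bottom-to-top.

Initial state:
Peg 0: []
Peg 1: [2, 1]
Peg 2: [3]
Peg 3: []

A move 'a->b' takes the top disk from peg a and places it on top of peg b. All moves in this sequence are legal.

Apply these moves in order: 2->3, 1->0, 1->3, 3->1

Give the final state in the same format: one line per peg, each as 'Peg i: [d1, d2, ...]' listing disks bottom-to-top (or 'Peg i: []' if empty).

Answer: Peg 0: [1]
Peg 1: [2]
Peg 2: []
Peg 3: [3]

Derivation:
After move 1 (2->3):
Peg 0: []
Peg 1: [2, 1]
Peg 2: []
Peg 3: [3]

After move 2 (1->0):
Peg 0: [1]
Peg 1: [2]
Peg 2: []
Peg 3: [3]

After move 3 (1->3):
Peg 0: [1]
Peg 1: []
Peg 2: []
Peg 3: [3, 2]

After move 4 (3->1):
Peg 0: [1]
Peg 1: [2]
Peg 2: []
Peg 3: [3]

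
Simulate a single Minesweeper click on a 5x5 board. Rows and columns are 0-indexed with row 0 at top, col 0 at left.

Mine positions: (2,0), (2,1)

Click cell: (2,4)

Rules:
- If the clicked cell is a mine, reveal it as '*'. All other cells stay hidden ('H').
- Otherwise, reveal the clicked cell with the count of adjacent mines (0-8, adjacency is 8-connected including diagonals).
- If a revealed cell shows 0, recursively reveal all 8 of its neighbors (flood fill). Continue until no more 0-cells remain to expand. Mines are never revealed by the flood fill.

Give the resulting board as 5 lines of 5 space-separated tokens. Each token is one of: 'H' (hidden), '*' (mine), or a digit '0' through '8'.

0 0 0 0 0
2 2 1 0 0
H H 1 0 0
2 2 1 0 0
0 0 0 0 0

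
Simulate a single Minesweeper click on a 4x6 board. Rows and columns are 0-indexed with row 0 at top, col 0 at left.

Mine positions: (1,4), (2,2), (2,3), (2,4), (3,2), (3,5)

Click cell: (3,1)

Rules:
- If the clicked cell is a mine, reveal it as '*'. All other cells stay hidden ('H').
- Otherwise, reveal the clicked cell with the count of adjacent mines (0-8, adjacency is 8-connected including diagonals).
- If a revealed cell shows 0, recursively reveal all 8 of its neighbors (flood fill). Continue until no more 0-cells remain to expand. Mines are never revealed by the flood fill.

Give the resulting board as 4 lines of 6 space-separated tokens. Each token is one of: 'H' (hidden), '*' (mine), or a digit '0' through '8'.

H H H H H H
H H H H H H
H H H H H H
H 2 H H H H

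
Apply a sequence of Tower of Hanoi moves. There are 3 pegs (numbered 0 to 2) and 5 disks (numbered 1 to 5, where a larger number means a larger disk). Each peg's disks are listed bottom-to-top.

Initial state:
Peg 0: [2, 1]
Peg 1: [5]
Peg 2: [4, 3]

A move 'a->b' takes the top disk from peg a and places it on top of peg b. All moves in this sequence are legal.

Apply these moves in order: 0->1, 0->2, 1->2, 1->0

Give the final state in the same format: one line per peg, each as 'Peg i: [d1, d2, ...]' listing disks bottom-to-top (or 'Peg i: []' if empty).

Answer: Peg 0: [5]
Peg 1: []
Peg 2: [4, 3, 2, 1]

Derivation:
After move 1 (0->1):
Peg 0: [2]
Peg 1: [5, 1]
Peg 2: [4, 3]

After move 2 (0->2):
Peg 0: []
Peg 1: [5, 1]
Peg 2: [4, 3, 2]

After move 3 (1->2):
Peg 0: []
Peg 1: [5]
Peg 2: [4, 3, 2, 1]

After move 4 (1->0):
Peg 0: [5]
Peg 1: []
Peg 2: [4, 3, 2, 1]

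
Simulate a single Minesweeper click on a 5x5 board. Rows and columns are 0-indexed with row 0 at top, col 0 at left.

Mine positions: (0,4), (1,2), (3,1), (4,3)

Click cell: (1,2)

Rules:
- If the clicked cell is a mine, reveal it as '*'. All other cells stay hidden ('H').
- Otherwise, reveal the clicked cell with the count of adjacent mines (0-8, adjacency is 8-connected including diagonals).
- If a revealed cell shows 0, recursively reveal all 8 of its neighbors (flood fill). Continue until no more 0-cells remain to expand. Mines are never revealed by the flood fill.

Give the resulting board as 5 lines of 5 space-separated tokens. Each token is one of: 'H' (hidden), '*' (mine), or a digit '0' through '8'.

H H H H H
H H * H H
H H H H H
H H H H H
H H H H H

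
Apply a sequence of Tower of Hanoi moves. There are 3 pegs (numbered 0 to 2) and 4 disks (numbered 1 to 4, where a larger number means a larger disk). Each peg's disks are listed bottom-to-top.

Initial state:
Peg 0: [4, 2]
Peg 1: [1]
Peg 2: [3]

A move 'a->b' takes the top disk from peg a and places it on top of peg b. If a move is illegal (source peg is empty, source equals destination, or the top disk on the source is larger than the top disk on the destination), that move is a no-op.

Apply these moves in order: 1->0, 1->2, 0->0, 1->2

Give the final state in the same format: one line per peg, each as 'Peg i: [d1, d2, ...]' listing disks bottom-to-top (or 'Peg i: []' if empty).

Answer: Peg 0: [4, 2, 1]
Peg 1: []
Peg 2: [3]

Derivation:
After move 1 (1->0):
Peg 0: [4, 2, 1]
Peg 1: []
Peg 2: [3]

After move 2 (1->2):
Peg 0: [4, 2, 1]
Peg 1: []
Peg 2: [3]

After move 3 (0->0):
Peg 0: [4, 2, 1]
Peg 1: []
Peg 2: [3]

After move 4 (1->2):
Peg 0: [4, 2, 1]
Peg 1: []
Peg 2: [3]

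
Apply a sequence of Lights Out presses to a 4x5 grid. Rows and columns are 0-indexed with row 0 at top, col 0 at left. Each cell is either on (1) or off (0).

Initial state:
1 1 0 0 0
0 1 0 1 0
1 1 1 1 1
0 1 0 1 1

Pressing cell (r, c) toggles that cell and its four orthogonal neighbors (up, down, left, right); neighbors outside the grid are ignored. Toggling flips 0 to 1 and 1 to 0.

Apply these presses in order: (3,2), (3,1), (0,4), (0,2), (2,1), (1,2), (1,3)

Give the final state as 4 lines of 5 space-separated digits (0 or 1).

After press 1 at (3,2):
1 1 0 0 0
0 1 0 1 0
1 1 0 1 1
0 0 1 0 1

After press 2 at (3,1):
1 1 0 0 0
0 1 0 1 0
1 0 0 1 1
1 1 0 0 1

After press 3 at (0,4):
1 1 0 1 1
0 1 0 1 1
1 0 0 1 1
1 1 0 0 1

After press 4 at (0,2):
1 0 1 0 1
0 1 1 1 1
1 0 0 1 1
1 1 0 0 1

After press 5 at (2,1):
1 0 1 0 1
0 0 1 1 1
0 1 1 1 1
1 0 0 0 1

After press 6 at (1,2):
1 0 0 0 1
0 1 0 0 1
0 1 0 1 1
1 0 0 0 1

After press 7 at (1,3):
1 0 0 1 1
0 1 1 1 0
0 1 0 0 1
1 0 0 0 1

Answer: 1 0 0 1 1
0 1 1 1 0
0 1 0 0 1
1 0 0 0 1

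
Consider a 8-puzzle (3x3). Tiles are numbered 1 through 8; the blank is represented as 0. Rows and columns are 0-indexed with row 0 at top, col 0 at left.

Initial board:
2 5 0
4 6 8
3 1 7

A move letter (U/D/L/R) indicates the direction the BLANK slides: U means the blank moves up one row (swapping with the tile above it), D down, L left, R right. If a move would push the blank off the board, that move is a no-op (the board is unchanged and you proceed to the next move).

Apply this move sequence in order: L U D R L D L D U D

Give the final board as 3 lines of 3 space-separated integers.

Answer: 2 6 5
4 1 8
0 3 7

Derivation:
After move 1 (L):
2 0 5
4 6 8
3 1 7

After move 2 (U):
2 0 5
4 6 8
3 1 7

After move 3 (D):
2 6 5
4 0 8
3 1 7

After move 4 (R):
2 6 5
4 8 0
3 1 7

After move 5 (L):
2 6 5
4 0 8
3 1 7

After move 6 (D):
2 6 5
4 1 8
3 0 7

After move 7 (L):
2 6 5
4 1 8
0 3 7

After move 8 (D):
2 6 5
4 1 8
0 3 7

After move 9 (U):
2 6 5
0 1 8
4 3 7

After move 10 (D):
2 6 5
4 1 8
0 3 7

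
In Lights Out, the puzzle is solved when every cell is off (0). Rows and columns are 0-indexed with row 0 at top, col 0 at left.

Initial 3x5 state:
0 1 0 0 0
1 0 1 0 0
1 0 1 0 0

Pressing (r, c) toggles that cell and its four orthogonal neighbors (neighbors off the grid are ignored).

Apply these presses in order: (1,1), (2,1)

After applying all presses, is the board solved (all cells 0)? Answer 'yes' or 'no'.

After press 1 at (1,1):
0 0 0 0 0
0 1 0 0 0
1 1 1 0 0

After press 2 at (2,1):
0 0 0 0 0
0 0 0 0 0
0 0 0 0 0

Lights still on: 0

Answer: yes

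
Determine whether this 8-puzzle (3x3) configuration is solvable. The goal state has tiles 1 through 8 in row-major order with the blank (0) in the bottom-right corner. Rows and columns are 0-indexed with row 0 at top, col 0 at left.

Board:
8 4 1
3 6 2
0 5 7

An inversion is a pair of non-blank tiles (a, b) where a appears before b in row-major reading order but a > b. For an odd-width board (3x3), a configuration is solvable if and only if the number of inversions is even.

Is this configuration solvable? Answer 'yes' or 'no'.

Inversions (pairs i<j in row-major order where tile[i] > tile[j] > 0): 13
13 is odd, so the puzzle is not solvable.

Answer: no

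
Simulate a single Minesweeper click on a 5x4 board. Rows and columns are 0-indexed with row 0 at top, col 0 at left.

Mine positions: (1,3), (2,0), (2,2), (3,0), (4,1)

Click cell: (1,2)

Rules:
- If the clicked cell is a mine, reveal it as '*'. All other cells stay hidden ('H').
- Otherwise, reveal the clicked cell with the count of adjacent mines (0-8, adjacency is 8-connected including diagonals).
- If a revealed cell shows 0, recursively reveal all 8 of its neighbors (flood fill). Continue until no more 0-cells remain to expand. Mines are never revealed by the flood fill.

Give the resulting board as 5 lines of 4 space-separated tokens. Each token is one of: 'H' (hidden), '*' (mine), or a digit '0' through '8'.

H H H H
H H 2 H
H H H H
H H H H
H H H H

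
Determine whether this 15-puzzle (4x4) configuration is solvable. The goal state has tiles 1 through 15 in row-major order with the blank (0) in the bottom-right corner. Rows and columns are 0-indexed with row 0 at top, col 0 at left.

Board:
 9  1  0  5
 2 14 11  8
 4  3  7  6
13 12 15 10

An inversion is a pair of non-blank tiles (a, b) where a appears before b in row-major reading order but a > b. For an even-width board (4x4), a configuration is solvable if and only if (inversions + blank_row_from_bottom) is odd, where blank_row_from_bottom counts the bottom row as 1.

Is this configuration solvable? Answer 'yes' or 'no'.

Answer: no

Derivation:
Inversions: 36
Blank is in row 0 (0-indexed from top), which is row 4 counting from the bottom (bottom = 1).
36 + 4 = 40, which is even, so the puzzle is not solvable.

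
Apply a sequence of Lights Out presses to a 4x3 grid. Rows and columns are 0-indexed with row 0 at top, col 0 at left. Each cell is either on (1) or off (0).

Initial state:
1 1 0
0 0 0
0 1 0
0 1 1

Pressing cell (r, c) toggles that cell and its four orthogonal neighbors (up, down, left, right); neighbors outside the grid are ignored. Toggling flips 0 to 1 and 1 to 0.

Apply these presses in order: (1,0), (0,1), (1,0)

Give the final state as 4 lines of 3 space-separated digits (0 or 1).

Answer: 0 0 1
0 1 0
0 1 0
0 1 1

Derivation:
After press 1 at (1,0):
0 1 0
1 1 0
1 1 0
0 1 1

After press 2 at (0,1):
1 0 1
1 0 0
1 1 0
0 1 1

After press 3 at (1,0):
0 0 1
0 1 0
0 1 0
0 1 1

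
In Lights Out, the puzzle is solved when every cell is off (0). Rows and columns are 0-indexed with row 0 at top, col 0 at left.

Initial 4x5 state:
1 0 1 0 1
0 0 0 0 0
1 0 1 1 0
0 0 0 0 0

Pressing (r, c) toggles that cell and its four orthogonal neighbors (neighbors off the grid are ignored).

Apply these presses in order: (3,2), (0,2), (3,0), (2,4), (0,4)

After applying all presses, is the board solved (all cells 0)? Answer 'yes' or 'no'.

Answer: no

Derivation:
After press 1 at (3,2):
1 0 1 0 1
0 0 0 0 0
1 0 0 1 0
0 1 1 1 0

After press 2 at (0,2):
1 1 0 1 1
0 0 1 0 0
1 0 0 1 0
0 1 1 1 0

After press 3 at (3,0):
1 1 0 1 1
0 0 1 0 0
0 0 0 1 0
1 0 1 1 0

After press 4 at (2,4):
1 1 0 1 1
0 0 1 0 1
0 0 0 0 1
1 0 1 1 1

After press 5 at (0,4):
1 1 0 0 0
0 0 1 0 0
0 0 0 0 1
1 0 1 1 1

Lights still on: 8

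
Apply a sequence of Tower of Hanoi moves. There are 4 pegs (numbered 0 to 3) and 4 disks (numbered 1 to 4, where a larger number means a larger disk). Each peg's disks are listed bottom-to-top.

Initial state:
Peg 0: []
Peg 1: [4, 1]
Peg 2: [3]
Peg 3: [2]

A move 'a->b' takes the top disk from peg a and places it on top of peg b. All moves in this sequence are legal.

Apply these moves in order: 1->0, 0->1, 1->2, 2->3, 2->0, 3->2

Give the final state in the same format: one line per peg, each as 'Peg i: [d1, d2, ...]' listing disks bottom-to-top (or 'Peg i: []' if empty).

Answer: Peg 0: [3]
Peg 1: [4]
Peg 2: [1]
Peg 3: [2]

Derivation:
After move 1 (1->0):
Peg 0: [1]
Peg 1: [4]
Peg 2: [3]
Peg 3: [2]

After move 2 (0->1):
Peg 0: []
Peg 1: [4, 1]
Peg 2: [3]
Peg 3: [2]

After move 3 (1->2):
Peg 0: []
Peg 1: [4]
Peg 2: [3, 1]
Peg 3: [2]

After move 4 (2->3):
Peg 0: []
Peg 1: [4]
Peg 2: [3]
Peg 3: [2, 1]

After move 5 (2->0):
Peg 0: [3]
Peg 1: [4]
Peg 2: []
Peg 3: [2, 1]

After move 6 (3->2):
Peg 0: [3]
Peg 1: [4]
Peg 2: [1]
Peg 3: [2]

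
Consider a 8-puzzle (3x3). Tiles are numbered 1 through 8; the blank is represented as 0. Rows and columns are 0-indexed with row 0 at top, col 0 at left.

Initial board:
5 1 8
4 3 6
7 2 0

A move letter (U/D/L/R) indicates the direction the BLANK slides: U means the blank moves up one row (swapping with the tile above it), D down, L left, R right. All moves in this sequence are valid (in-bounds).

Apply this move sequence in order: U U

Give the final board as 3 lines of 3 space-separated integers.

Answer: 5 1 0
4 3 8
7 2 6

Derivation:
After move 1 (U):
5 1 8
4 3 0
7 2 6

After move 2 (U):
5 1 0
4 3 8
7 2 6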